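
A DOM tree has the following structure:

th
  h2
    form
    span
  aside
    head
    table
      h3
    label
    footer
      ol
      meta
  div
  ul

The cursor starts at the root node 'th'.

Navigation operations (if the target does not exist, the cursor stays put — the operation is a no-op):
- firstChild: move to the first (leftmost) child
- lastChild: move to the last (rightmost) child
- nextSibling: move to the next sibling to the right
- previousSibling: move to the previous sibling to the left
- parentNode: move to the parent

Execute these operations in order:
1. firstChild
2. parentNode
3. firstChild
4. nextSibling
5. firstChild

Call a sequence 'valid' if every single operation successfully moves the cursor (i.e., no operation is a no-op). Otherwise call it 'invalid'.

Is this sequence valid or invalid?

After 1 (firstChild): h2
After 2 (parentNode): th
After 3 (firstChild): h2
After 4 (nextSibling): aside
After 5 (firstChild): head

Answer: valid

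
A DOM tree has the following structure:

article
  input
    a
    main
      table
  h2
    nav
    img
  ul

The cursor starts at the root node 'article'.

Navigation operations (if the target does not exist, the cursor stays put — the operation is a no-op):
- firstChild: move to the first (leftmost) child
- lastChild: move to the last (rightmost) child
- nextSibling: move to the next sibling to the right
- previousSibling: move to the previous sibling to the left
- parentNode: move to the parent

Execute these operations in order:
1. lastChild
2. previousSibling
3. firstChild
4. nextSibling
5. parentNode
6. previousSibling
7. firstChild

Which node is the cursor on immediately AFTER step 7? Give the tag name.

Answer: a

Derivation:
After 1 (lastChild): ul
After 2 (previousSibling): h2
After 3 (firstChild): nav
After 4 (nextSibling): img
After 5 (parentNode): h2
After 6 (previousSibling): input
After 7 (firstChild): a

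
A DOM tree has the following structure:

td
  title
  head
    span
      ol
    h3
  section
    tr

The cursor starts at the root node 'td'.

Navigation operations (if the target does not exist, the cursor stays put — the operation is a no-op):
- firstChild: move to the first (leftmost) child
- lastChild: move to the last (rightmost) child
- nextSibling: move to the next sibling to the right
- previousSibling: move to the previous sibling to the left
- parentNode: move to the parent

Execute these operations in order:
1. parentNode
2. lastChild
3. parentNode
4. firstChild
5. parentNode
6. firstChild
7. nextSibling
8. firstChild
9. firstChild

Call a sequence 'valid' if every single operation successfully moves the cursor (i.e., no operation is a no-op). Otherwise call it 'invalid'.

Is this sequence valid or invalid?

Answer: invalid

Derivation:
After 1 (parentNode): td (no-op, stayed)
After 2 (lastChild): section
After 3 (parentNode): td
After 4 (firstChild): title
After 5 (parentNode): td
After 6 (firstChild): title
After 7 (nextSibling): head
After 8 (firstChild): span
After 9 (firstChild): ol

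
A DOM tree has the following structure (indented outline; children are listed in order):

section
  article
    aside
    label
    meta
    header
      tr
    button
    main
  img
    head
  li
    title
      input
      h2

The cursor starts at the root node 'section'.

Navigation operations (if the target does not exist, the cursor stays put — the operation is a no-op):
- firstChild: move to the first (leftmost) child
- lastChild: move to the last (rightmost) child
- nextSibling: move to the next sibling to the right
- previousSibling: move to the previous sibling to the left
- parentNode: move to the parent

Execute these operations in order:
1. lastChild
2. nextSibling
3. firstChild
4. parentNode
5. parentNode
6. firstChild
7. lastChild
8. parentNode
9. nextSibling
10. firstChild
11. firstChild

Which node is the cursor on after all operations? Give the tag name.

After 1 (lastChild): li
After 2 (nextSibling): li (no-op, stayed)
After 3 (firstChild): title
After 4 (parentNode): li
After 5 (parentNode): section
After 6 (firstChild): article
After 7 (lastChild): main
After 8 (parentNode): article
After 9 (nextSibling): img
After 10 (firstChild): head
After 11 (firstChild): head (no-op, stayed)

Answer: head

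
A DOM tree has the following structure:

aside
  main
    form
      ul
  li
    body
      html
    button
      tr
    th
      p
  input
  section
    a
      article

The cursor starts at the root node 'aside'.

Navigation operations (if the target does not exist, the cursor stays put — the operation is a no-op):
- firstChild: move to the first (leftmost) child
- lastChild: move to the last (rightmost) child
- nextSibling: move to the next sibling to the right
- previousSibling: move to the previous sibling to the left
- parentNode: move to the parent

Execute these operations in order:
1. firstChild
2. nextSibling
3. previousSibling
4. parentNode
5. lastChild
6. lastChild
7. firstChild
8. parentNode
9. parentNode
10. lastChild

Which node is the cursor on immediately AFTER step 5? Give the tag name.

Answer: section

Derivation:
After 1 (firstChild): main
After 2 (nextSibling): li
After 3 (previousSibling): main
After 4 (parentNode): aside
After 5 (lastChild): section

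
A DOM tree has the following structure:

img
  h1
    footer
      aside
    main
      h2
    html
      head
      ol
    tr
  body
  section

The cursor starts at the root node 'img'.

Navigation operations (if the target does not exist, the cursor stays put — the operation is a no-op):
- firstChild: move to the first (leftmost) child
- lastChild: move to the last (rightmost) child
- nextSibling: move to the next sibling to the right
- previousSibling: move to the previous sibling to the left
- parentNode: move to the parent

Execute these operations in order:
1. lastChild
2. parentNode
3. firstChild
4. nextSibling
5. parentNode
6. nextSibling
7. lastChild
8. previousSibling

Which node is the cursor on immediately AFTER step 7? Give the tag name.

After 1 (lastChild): section
After 2 (parentNode): img
After 3 (firstChild): h1
After 4 (nextSibling): body
After 5 (parentNode): img
After 6 (nextSibling): img (no-op, stayed)
After 7 (lastChild): section

Answer: section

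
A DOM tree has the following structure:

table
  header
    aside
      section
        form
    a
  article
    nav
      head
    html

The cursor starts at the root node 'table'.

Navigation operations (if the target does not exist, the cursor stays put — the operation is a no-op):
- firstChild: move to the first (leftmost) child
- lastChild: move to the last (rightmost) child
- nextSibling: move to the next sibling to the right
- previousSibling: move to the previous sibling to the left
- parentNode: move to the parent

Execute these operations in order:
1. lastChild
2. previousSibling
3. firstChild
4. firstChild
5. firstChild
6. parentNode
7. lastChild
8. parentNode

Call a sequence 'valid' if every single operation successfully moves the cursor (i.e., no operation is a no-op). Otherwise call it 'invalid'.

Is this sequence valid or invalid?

Answer: valid

Derivation:
After 1 (lastChild): article
After 2 (previousSibling): header
After 3 (firstChild): aside
After 4 (firstChild): section
After 5 (firstChild): form
After 6 (parentNode): section
After 7 (lastChild): form
After 8 (parentNode): section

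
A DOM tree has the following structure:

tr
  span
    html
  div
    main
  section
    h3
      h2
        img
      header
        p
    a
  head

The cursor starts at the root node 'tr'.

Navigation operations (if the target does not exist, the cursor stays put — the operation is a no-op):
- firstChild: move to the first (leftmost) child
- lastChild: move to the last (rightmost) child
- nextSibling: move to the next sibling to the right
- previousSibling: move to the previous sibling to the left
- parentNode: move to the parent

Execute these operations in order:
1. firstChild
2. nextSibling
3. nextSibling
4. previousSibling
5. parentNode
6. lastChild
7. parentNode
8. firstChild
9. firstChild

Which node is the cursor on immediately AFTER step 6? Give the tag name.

Answer: head

Derivation:
After 1 (firstChild): span
After 2 (nextSibling): div
After 3 (nextSibling): section
After 4 (previousSibling): div
After 5 (parentNode): tr
After 6 (lastChild): head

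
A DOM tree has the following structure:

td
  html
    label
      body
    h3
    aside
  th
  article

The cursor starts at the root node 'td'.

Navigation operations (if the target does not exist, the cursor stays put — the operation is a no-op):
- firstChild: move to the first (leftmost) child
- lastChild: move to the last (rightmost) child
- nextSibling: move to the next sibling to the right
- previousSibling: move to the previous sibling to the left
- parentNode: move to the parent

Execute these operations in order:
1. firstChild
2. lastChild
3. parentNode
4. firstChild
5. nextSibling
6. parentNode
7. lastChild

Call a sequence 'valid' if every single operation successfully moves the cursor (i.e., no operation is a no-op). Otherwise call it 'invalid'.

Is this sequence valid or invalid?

After 1 (firstChild): html
After 2 (lastChild): aside
After 3 (parentNode): html
After 4 (firstChild): label
After 5 (nextSibling): h3
After 6 (parentNode): html
After 7 (lastChild): aside

Answer: valid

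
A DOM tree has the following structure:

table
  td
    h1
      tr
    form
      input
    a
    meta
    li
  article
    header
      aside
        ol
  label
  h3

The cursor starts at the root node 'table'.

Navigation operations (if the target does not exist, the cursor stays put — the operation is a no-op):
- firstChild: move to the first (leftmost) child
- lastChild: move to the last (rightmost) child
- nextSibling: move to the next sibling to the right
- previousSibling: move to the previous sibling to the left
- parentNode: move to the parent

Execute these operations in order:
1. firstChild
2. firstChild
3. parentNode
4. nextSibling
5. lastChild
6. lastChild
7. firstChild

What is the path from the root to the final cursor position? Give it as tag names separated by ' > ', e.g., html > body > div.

After 1 (firstChild): td
After 2 (firstChild): h1
After 3 (parentNode): td
After 4 (nextSibling): article
After 5 (lastChild): header
After 6 (lastChild): aside
After 7 (firstChild): ol

Answer: table > article > header > aside > ol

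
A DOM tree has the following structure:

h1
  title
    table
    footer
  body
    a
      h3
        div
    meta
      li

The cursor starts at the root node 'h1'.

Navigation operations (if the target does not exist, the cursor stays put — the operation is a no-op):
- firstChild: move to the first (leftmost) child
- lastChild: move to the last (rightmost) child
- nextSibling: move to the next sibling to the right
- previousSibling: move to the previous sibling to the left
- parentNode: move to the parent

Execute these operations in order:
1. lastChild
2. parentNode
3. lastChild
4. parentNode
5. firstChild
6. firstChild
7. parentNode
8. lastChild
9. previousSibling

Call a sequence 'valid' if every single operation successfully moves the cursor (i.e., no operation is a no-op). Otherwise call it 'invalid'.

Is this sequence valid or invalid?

Answer: valid

Derivation:
After 1 (lastChild): body
After 2 (parentNode): h1
After 3 (lastChild): body
After 4 (parentNode): h1
After 5 (firstChild): title
After 6 (firstChild): table
After 7 (parentNode): title
After 8 (lastChild): footer
After 9 (previousSibling): table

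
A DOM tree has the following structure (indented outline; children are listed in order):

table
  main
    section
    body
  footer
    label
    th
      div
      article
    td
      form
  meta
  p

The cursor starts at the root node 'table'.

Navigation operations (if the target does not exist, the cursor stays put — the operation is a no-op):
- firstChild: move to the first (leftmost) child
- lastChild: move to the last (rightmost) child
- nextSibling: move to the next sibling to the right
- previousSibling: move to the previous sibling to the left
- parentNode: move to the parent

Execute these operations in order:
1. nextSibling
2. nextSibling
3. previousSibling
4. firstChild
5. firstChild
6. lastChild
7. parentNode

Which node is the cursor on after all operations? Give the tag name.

After 1 (nextSibling): table (no-op, stayed)
After 2 (nextSibling): table (no-op, stayed)
After 3 (previousSibling): table (no-op, stayed)
After 4 (firstChild): main
After 5 (firstChild): section
After 6 (lastChild): section (no-op, stayed)
After 7 (parentNode): main

Answer: main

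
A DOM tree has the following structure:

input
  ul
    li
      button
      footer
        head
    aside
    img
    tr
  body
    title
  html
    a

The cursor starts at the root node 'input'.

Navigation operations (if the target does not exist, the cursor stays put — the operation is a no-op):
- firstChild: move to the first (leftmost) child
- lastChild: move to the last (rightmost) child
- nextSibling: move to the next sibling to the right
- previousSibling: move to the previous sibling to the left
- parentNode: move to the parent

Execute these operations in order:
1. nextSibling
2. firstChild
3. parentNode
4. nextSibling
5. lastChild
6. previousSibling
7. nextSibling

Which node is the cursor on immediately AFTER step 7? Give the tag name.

After 1 (nextSibling): input (no-op, stayed)
After 2 (firstChild): ul
After 3 (parentNode): input
After 4 (nextSibling): input (no-op, stayed)
After 5 (lastChild): html
After 6 (previousSibling): body
After 7 (nextSibling): html

Answer: html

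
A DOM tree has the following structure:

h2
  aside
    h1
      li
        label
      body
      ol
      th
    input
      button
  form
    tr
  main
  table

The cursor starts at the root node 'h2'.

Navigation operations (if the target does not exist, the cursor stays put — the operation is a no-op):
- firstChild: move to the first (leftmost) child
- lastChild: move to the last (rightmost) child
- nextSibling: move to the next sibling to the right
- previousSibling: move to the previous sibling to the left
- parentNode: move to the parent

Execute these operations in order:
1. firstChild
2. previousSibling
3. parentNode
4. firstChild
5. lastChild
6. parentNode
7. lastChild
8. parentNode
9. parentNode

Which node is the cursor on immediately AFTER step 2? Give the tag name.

Answer: aside

Derivation:
After 1 (firstChild): aside
After 2 (previousSibling): aside (no-op, stayed)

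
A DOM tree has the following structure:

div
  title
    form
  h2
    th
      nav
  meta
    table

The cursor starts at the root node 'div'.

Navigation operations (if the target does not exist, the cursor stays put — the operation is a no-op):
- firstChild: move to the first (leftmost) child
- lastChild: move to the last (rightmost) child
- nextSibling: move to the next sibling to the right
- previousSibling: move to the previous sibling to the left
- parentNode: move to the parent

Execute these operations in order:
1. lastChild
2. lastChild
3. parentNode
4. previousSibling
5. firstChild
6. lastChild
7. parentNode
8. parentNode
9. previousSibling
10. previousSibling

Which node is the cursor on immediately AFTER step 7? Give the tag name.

After 1 (lastChild): meta
After 2 (lastChild): table
After 3 (parentNode): meta
After 4 (previousSibling): h2
After 5 (firstChild): th
After 6 (lastChild): nav
After 7 (parentNode): th

Answer: th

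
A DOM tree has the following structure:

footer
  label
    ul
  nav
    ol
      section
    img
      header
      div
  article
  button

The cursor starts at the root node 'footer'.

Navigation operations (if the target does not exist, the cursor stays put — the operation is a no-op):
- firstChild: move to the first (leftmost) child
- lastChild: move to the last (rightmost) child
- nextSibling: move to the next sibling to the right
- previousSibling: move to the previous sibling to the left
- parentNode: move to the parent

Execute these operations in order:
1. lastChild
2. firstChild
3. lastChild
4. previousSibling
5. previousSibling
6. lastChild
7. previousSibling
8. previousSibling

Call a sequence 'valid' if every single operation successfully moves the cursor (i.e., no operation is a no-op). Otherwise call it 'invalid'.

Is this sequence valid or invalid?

After 1 (lastChild): button
After 2 (firstChild): button (no-op, stayed)
After 3 (lastChild): button (no-op, stayed)
After 4 (previousSibling): article
After 5 (previousSibling): nav
After 6 (lastChild): img
After 7 (previousSibling): ol
After 8 (previousSibling): ol (no-op, stayed)

Answer: invalid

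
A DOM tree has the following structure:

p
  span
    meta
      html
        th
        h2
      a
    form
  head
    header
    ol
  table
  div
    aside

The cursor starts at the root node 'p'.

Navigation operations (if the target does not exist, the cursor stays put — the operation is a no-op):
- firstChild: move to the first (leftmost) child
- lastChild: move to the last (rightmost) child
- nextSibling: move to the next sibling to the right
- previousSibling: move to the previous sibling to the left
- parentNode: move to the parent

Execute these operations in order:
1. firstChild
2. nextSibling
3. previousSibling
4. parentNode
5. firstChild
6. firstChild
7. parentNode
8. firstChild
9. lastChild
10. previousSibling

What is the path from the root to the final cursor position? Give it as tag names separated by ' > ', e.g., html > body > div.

After 1 (firstChild): span
After 2 (nextSibling): head
After 3 (previousSibling): span
After 4 (parentNode): p
After 5 (firstChild): span
After 6 (firstChild): meta
After 7 (parentNode): span
After 8 (firstChild): meta
After 9 (lastChild): a
After 10 (previousSibling): html

Answer: p > span > meta > html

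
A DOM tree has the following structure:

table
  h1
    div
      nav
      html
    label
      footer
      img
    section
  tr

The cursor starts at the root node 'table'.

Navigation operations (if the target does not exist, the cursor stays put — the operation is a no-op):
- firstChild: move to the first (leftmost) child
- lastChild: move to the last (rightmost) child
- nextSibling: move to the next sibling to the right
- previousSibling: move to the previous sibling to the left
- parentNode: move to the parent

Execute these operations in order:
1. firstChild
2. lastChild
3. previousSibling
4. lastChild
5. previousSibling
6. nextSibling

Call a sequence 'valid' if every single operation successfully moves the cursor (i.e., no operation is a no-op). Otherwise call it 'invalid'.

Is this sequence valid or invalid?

After 1 (firstChild): h1
After 2 (lastChild): section
After 3 (previousSibling): label
After 4 (lastChild): img
After 5 (previousSibling): footer
After 6 (nextSibling): img

Answer: valid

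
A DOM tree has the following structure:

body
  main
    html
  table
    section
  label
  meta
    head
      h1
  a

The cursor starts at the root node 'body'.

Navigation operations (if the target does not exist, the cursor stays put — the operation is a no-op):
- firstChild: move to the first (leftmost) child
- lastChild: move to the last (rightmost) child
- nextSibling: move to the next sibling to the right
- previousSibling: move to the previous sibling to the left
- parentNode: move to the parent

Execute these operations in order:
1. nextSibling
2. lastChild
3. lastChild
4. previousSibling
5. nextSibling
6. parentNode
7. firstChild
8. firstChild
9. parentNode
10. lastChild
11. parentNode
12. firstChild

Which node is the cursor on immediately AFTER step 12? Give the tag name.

After 1 (nextSibling): body (no-op, stayed)
After 2 (lastChild): a
After 3 (lastChild): a (no-op, stayed)
After 4 (previousSibling): meta
After 5 (nextSibling): a
After 6 (parentNode): body
After 7 (firstChild): main
After 8 (firstChild): html
After 9 (parentNode): main
After 10 (lastChild): html
After 11 (parentNode): main
After 12 (firstChild): html

Answer: html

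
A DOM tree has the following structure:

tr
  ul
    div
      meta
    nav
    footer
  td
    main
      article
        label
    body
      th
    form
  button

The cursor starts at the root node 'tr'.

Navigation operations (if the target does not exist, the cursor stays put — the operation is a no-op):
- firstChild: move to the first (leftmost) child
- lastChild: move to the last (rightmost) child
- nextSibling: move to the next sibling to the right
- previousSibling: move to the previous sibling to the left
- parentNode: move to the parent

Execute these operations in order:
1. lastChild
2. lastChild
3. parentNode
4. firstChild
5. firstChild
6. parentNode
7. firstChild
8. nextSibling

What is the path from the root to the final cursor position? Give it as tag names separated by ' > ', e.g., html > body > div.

After 1 (lastChild): button
After 2 (lastChild): button (no-op, stayed)
After 3 (parentNode): tr
After 4 (firstChild): ul
After 5 (firstChild): div
After 6 (parentNode): ul
After 7 (firstChild): div
After 8 (nextSibling): nav

Answer: tr > ul > nav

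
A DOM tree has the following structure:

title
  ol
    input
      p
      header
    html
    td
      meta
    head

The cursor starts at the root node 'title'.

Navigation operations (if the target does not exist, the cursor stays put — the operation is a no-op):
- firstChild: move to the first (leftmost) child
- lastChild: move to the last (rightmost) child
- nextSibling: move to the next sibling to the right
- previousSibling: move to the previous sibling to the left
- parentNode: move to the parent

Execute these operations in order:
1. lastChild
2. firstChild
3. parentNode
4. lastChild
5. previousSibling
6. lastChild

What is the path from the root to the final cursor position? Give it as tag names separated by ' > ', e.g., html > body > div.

Answer: title > ol > td > meta

Derivation:
After 1 (lastChild): ol
After 2 (firstChild): input
After 3 (parentNode): ol
After 4 (lastChild): head
After 5 (previousSibling): td
After 6 (lastChild): meta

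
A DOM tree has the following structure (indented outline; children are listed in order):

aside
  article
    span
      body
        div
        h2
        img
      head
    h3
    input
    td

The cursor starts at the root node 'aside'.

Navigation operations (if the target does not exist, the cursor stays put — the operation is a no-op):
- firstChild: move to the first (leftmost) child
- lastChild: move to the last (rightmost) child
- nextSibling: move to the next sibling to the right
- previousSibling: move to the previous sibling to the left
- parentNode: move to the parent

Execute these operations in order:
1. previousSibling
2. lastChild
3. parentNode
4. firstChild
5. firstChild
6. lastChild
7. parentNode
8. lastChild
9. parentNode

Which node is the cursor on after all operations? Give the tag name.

After 1 (previousSibling): aside (no-op, stayed)
After 2 (lastChild): article
After 3 (parentNode): aside
After 4 (firstChild): article
After 5 (firstChild): span
After 6 (lastChild): head
After 7 (parentNode): span
After 8 (lastChild): head
After 9 (parentNode): span

Answer: span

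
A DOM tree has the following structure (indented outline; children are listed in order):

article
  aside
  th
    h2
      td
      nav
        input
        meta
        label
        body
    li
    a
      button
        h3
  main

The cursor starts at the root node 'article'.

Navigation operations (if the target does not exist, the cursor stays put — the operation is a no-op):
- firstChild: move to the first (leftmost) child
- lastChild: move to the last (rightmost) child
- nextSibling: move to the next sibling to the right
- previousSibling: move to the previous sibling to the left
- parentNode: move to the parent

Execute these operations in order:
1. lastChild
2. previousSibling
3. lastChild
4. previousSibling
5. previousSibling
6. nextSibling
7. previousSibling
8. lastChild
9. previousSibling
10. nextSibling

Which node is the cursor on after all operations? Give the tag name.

Answer: nav

Derivation:
After 1 (lastChild): main
After 2 (previousSibling): th
After 3 (lastChild): a
After 4 (previousSibling): li
After 5 (previousSibling): h2
After 6 (nextSibling): li
After 7 (previousSibling): h2
After 8 (lastChild): nav
After 9 (previousSibling): td
After 10 (nextSibling): nav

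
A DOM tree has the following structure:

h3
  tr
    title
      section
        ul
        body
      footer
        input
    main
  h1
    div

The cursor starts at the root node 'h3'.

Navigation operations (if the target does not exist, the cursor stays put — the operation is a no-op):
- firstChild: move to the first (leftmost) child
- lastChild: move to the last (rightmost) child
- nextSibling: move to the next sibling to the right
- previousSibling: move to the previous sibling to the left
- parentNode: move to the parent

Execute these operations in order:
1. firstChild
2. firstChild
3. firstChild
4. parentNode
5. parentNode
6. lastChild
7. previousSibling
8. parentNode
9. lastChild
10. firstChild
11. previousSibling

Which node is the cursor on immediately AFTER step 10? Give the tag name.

After 1 (firstChild): tr
After 2 (firstChild): title
After 3 (firstChild): section
After 4 (parentNode): title
After 5 (parentNode): tr
After 6 (lastChild): main
After 7 (previousSibling): title
After 8 (parentNode): tr
After 9 (lastChild): main
After 10 (firstChild): main (no-op, stayed)

Answer: main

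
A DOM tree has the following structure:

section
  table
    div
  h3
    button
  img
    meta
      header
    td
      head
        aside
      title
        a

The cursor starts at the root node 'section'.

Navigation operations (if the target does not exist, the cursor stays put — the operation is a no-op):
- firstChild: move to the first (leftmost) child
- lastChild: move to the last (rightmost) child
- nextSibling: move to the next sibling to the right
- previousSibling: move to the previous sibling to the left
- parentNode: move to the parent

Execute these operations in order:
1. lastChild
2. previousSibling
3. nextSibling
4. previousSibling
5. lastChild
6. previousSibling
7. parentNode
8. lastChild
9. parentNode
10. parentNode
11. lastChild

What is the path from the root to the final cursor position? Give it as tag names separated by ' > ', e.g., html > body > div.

Answer: section > img

Derivation:
After 1 (lastChild): img
After 2 (previousSibling): h3
After 3 (nextSibling): img
After 4 (previousSibling): h3
After 5 (lastChild): button
After 6 (previousSibling): button (no-op, stayed)
After 7 (parentNode): h3
After 8 (lastChild): button
After 9 (parentNode): h3
After 10 (parentNode): section
After 11 (lastChild): img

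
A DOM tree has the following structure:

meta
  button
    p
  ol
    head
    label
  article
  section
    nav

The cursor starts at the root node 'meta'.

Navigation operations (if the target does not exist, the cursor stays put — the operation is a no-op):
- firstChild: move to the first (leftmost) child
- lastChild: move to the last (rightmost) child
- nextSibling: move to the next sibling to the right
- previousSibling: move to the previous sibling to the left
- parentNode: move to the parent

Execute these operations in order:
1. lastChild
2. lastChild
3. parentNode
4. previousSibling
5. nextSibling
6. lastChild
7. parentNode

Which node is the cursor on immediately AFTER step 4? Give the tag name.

After 1 (lastChild): section
After 2 (lastChild): nav
After 3 (parentNode): section
After 4 (previousSibling): article

Answer: article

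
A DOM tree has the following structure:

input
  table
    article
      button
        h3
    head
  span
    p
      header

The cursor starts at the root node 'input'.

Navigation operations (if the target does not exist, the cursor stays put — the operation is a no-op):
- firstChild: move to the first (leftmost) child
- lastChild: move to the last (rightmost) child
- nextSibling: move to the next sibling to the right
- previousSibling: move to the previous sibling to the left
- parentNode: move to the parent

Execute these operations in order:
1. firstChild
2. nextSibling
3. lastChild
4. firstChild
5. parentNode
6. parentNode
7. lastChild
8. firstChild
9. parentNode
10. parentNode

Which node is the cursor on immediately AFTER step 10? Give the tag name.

Answer: span

Derivation:
After 1 (firstChild): table
After 2 (nextSibling): span
After 3 (lastChild): p
After 4 (firstChild): header
After 5 (parentNode): p
After 6 (parentNode): span
After 7 (lastChild): p
After 8 (firstChild): header
After 9 (parentNode): p
After 10 (parentNode): span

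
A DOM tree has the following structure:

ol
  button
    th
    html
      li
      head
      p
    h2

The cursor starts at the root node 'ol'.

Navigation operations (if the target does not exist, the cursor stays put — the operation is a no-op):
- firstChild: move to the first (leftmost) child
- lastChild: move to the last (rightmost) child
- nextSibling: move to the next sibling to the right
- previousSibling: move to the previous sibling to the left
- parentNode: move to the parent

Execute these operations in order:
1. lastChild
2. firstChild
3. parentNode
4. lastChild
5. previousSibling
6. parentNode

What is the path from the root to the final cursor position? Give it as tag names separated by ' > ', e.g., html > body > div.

Answer: ol > button

Derivation:
After 1 (lastChild): button
After 2 (firstChild): th
After 3 (parentNode): button
After 4 (lastChild): h2
After 5 (previousSibling): html
After 6 (parentNode): button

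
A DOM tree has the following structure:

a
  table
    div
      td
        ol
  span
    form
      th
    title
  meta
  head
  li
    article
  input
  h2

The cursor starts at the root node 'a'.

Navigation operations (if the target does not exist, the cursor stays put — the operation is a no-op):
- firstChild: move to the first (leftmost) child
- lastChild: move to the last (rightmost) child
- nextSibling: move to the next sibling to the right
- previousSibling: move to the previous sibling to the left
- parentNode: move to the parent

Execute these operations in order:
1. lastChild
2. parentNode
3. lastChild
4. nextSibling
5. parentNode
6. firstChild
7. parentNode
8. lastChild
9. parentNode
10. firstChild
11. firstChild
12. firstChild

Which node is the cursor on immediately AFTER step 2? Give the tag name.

Answer: a

Derivation:
After 1 (lastChild): h2
After 2 (parentNode): a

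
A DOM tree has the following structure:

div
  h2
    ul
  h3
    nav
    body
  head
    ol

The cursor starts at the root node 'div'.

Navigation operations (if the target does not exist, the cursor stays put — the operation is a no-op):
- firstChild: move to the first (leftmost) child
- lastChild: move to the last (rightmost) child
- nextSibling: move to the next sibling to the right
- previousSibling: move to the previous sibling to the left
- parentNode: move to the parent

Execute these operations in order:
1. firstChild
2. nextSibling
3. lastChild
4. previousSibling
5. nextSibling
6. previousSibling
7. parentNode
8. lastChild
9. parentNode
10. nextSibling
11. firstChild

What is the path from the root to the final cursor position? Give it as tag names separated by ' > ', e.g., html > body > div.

Answer: div > head > ol

Derivation:
After 1 (firstChild): h2
After 2 (nextSibling): h3
After 3 (lastChild): body
After 4 (previousSibling): nav
After 5 (nextSibling): body
After 6 (previousSibling): nav
After 7 (parentNode): h3
After 8 (lastChild): body
After 9 (parentNode): h3
After 10 (nextSibling): head
After 11 (firstChild): ol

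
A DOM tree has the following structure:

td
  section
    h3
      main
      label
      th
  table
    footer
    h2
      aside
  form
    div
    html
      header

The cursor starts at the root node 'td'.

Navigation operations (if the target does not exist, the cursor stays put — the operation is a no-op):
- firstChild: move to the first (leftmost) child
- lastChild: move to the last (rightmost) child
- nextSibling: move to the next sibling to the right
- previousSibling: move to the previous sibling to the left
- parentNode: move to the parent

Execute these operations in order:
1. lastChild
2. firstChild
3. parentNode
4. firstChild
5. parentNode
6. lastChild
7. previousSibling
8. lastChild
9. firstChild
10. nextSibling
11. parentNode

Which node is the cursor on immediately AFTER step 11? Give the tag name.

Answer: form

Derivation:
After 1 (lastChild): form
After 2 (firstChild): div
After 3 (parentNode): form
After 4 (firstChild): div
After 5 (parentNode): form
After 6 (lastChild): html
After 7 (previousSibling): div
After 8 (lastChild): div (no-op, stayed)
After 9 (firstChild): div (no-op, stayed)
After 10 (nextSibling): html
After 11 (parentNode): form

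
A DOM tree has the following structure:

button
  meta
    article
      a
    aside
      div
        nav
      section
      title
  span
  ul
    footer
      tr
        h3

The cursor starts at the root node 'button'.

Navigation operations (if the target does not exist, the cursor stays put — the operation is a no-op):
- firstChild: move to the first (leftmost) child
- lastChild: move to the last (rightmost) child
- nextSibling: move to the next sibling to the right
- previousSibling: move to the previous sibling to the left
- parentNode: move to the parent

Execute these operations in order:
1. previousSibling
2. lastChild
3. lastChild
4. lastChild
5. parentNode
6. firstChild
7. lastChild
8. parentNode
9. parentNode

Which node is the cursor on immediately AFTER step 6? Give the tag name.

Answer: tr

Derivation:
After 1 (previousSibling): button (no-op, stayed)
After 2 (lastChild): ul
After 3 (lastChild): footer
After 4 (lastChild): tr
After 5 (parentNode): footer
After 6 (firstChild): tr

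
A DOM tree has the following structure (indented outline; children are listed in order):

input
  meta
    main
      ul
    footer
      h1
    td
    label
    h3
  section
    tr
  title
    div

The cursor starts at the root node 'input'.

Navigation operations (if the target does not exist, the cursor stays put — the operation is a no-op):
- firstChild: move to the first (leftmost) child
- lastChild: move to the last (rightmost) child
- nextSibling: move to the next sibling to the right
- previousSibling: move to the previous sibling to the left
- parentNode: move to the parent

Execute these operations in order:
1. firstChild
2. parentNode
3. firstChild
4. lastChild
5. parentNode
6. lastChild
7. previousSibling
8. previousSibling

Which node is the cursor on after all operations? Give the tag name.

After 1 (firstChild): meta
After 2 (parentNode): input
After 3 (firstChild): meta
After 4 (lastChild): h3
After 5 (parentNode): meta
After 6 (lastChild): h3
After 7 (previousSibling): label
After 8 (previousSibling): td

Answer: td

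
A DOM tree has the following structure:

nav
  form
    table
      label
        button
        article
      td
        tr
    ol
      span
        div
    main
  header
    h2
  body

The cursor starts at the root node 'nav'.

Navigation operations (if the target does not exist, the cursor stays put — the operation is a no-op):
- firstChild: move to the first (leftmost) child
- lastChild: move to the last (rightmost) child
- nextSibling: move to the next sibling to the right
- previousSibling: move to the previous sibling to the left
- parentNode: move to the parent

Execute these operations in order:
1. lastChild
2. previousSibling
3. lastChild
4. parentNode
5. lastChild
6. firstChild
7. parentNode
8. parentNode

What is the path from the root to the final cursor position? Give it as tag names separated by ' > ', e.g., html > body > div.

Answer: nav

Derivation:
After 1 (lastChild): body
After 2 (previousSibling): header
After 3 (lastChild): h2
After 4 (parentNode): header
After 5 (lastChild): h2
After 6 (firstChild): h2 (no-op, stayed)
After 7 (parentNode): header
After 8 (parentNode): nav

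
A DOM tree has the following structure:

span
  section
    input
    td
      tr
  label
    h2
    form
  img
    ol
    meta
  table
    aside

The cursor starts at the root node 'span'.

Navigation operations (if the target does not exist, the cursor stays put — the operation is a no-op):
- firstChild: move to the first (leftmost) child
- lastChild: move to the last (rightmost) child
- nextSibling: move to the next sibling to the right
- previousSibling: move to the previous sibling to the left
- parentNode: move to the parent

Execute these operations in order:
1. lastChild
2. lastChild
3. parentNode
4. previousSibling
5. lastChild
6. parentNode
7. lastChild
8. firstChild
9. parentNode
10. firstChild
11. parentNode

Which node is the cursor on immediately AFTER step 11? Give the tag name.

After 1 (lastChild): table
After 2 (lastChild): aside
After 3 (parentNode): table
After 4 (previousSibling): img
After 5 (lastChild): meta
After 6 (parentNode): img
After 7 (lastChild): meta
After 8 (firstChild): meta (no-op, stayed)
After 9 (parentNode): img
After 10 (firstChild): ol
After 11 (parentNode): img

Answer: img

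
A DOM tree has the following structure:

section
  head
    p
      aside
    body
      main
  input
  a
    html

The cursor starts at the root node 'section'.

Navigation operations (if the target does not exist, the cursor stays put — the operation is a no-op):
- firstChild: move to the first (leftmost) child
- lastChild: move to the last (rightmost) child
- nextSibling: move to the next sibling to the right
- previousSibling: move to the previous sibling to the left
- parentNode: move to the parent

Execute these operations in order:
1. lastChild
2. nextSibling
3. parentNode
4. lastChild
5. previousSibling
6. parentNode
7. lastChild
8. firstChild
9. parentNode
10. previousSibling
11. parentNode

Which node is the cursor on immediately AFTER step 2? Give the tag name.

Answer: a

Derivation:
After 1 (lastChild): a
After 2 (nextSibling): a (no-op, stayed)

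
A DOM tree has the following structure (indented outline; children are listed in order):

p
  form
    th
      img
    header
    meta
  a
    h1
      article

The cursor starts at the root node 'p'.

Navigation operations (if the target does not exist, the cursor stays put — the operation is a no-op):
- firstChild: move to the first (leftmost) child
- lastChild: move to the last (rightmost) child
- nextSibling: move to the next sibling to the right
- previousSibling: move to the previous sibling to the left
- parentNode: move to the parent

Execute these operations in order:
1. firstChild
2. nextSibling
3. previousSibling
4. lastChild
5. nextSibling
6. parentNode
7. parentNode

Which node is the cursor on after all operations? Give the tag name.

Answer: p

Derivation:
After 1 (firstChild): form
After 2 (nextSibling): a
After 3 (previousSibling): form
After 4 (lastChild): meta
After 5 (nextSibling): meta (no-op, stayed)
After 6 (parentNode): form
After 7 (parentNode): p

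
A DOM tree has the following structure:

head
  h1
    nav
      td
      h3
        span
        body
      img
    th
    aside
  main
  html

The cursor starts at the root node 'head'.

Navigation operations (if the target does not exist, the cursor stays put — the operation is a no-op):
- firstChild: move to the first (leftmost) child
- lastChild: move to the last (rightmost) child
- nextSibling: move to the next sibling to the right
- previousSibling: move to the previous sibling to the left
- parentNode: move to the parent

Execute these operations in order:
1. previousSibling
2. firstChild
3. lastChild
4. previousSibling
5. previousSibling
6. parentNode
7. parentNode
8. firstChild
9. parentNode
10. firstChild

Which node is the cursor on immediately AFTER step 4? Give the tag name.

Answer: th

Derivation:
After 1 (previousSibling): head (no-op, stayed)
After 2 (firstChild): h1
After 3 (lastChild): aside
After 4 (previousSibling): th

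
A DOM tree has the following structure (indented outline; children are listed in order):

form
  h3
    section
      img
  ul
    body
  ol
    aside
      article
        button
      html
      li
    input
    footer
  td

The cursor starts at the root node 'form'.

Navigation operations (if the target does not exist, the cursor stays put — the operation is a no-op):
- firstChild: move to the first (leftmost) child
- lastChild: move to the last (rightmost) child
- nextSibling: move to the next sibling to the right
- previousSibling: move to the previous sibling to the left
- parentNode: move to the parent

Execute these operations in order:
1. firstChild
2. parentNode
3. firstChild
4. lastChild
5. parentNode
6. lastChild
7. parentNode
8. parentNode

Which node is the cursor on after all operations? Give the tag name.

Answer: form

Derivation:
After 1 (firstChild): h3
After 2 (parentNode): form
After 3 (firstChild): h3
After 4 (lastChild): section
After 5 (parentNode): h3
After 6 (lastChild): section
After 7 (parentNode): h3
After 8 (parentNode): form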